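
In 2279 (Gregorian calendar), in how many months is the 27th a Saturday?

Check the 27th of each month of 2279: Jan 27: Mon, Feb 27: Thu, Mar 27: Thu, Apr 27: Sun, May 27: Tue, Jun 27: Fri, Jul 27: Sun, Aug 27: Wed, Sep 27: Sat, Oct 27: Mon, Nov 27: Thu, Dec 27: Sat.
Saturday occurs in September, December — 2 months.

2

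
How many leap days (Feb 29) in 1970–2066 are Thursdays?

3

Leap years in 1970–2066: 24 of them.
Feb 29 weekday advances by 5 (mod 7) from one leap year to the next four years later (or differs when a century non-leap intervenes).
Leap-day weekdays: 1972:Tue 1976:Sun 1980:Fri 1984:Wed 1988:Mon 1992:Sat 1996:Thu✓ 2000:Tue 2004:Sun 2008:Fri 2012:Wed 2016:Mon 2020:Sat 2024:Thu✓ 2028:Tue 2032:Sun 2036:Fri 2040:Wed 2044:Mon 2048:Sat 2052:Thu✓ 2056:Tue 2060:Sun 2064:Fri
Thursday: 1996, 2024, 2052 → 3.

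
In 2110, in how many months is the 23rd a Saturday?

1

Check the 23rd of each month of 2110: Jan 23: Thu, Feb 23: Sun, Mar 23: Sun, Apr 23: Wed, May 23: Fri, Jun 23: Mon, Jul 23: Wed, Aug 23: Sat, Sep 23: Tue, Oct 23: Thu, Nov 23: Sun, Dec 23: Tue.
Saturday occurs in August — 1 month.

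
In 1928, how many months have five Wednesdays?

A month of length L has five Wednesdays iff its first Wednesday is on day ≤ L−28 (so day 1–3 in a 31-day month, 1–2 in a 30-day month, day 1 in a leap February).
Checking each month of 1928: Jan starts Sun (31d); Feb starts Wed (29d) ✓; Mar starts Thu (31d); Apr starts Sun (30d); May starts Tue (31d) ✓; Jun starts Fri (30d); Jul starts Sun (31d); Aug starts Wed (31d) ✓; Sep starts Sat (30d); Oct starts Mon (31d) ✓; Nov starts Thu (30d); Dec starts Sat (31d).
Five-Wednesday months: February, May, August, October → 4.

4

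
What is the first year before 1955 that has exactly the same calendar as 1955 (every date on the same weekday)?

1949

Two years share a calendar iff Jan 1 falls on the same weekday and both are leap or both are common. 1955: Jan 1 is Saturday, common year.
1954: Jan 1 Friday, common
1953: Jan 1 Thursday, common
1952: Jan 1 Tuesday, leap
1951: Jan 1 Monday, common
1950: Jan 1 Sunday, common
1949: Jan 1 Saturday, common
1949 matches on both conditions.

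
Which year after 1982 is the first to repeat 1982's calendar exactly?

Two years share a calendar iff Jan 1 falls on the same weekday and both are leap or both are common. 1982: Jan 1 is Friday, common year.
1983: Jan 1 Saturday, common
1984: Jan 1 Sunday, leap
1985: Jan 1 Tuesday, common
1986: Jan 1 Wednesday, common
1987: Jan 1 Thursday, common
1988: Jan 1 Friday, leap
1989: Jan 1 Sunday, common
1990: Jan 1 Monday, common
1991: Jan 1 Tuesday, common
1992: Jan 1 Wednesday, leap
1993: Jan 1 Friday, common
1993 matches on both conditions.

1993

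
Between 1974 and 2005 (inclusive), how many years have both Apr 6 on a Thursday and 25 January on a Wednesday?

Check each year's weekday for Apr 6 and 25 January:
  1974: Sat/Fri  1975: Sun/Sat  1976: Tue/Sun  1977: Wed/Tue  1978: Thu/Wed ✓  1979: Fri/Thu  1980: Sun/Fri  1981: Mon/Sun  1982: Tue/Mon  1983: Wed/Tue  1984: Fri/Wed  1985: Sat/Fri  1986: Sun/Sat  1987: Mon/Sun  …(4 more)…  1992: Mon/Sat  1993: Tue/Mon  1994: Wed/Tue  1995: Thu/Wed ✓  1996: Sat/Thu  1997: Sun/Sat  1998: Mon/Sun  1999: Tue/Mon  2000: Thu/Tue  2001: Fri/Thu  2002: Sat/Fri  2003: Sun/Sat  2004: Tue/Sun  2005: Wed/Tue
Both conditions hold in: 1978, 1989, 1995 — 3.

3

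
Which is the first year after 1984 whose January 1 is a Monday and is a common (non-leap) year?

1990

Jan 1 advances by 2 weekdays after a leap year and by 1 after a common year.
1984: Jan 1 is Sunday (leap).
1985: Tuesday
1986: Wednesday
1987: Thursday
1988: Friday (leap)
1989: Sunday
1990: Monday
1990 begins on a Monday and is a common year.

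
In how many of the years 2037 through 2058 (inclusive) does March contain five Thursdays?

9

March has 31 days; it has five Thursdays when Thursday falls among the first (month-length − 28) days — i.e. when March 1 is one of Thursday/Wednesday/Tuesday.
March 1 by year: 2037:Sun 2038:Mon 2039:Tue✓ 2040:Thu✓ 2041:Fri 2042:Sat 2043:Sun 2044:Tue✓ 2045:Wed✓ 2046:Thu✓ 2047:Fri 2048:Sun 2049:Mon 2050:Tue✓ 2051:Wed✓ 2052:Fri 2053:Sat 2054:Sun 2055:Mon 2056:Wed✓ 2057:Thu✓ 2058:Fri
Years with five Thursdays: 2039, 2040, 2044, 2045, 2046, 2050, 2051, 2056, 2057 → 9.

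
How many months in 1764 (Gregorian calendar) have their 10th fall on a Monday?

2

Check the 10th of each month of 1764: Jan 10: Tue, Feb 10: Fri, Mar 10: Sat, Apr 10: Tue, May 10: Thu, Jun 10: Sun, Jul 10: Tue, Aug 10: Fri, Sep 10: Mon, Oct 10: Wed, Nov 10: Sat, Dec 10: Mon.
Monday occurs in September, December — 2 months.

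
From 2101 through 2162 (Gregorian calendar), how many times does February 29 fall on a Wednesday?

Leap years in 2101–2162: 15 of them.
Feb 29 weekday advances by 5 (mod 7) from one leap year to the next four years later (or differs when a century non-leap intervenes).
Leap-day weekdays: 2104:Fri 2108:Wed✓ 2112:Mon 2116:Sat 2120:Thu 2124:Tue 2128:Sun 2132:Fri 2136:Wed✓ 2140:Mon 2144:Sat 2148:Thu 2152:Tue 2156:Sun 2160:Fri
Wednesday: 2108, 2136 → 2.

2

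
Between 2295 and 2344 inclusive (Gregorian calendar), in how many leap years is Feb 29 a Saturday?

Leap years in 2295–2344: 12 of them.
Feb 29 weekday advances by 5 (mod 7) from one leap year to the next four years later (or differs when a century non-leap intervenes).
Leap-day weekdays: 2296:Sat✓ 2304:Mon 2308:Sat✓ 2312:Thu 2316:Tue 2320:Sun 2324:Fri 2328:Wed 2332:Mon 2336:Sat✓ 2340:Thu 2344:Tue
Saturday: 2296, 2308, 2336 → 3.

3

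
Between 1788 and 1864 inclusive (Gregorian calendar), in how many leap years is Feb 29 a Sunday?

2

Leap years in 1788–1864: 19 of them.
Feb 29 weekday advances by 5 (mod 7) from one leap year to the next four years later (or differs when a century non-leap intervenes).
Leap-day weekdays: 1788:Fri 1792:Wed 1796:Mon 1804:Wed 1808:Mon 1812:Sat 1816:Thu 1820:Tue 1824:Sun✓ 1828:Fri 1832:Wed 1836:Mon 1840:Sat 1844:Thu 1848:Tue 1852:Sun✓ 1856:Fri 1860:Wed 1864:Mon
Sunday: 1824, 1852 → 2.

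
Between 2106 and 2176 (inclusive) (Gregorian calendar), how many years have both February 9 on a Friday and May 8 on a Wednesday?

3

Check each year's weekday for February 9 and May 8:
  2106: Tue/Sat  2107: Wed/Sun  2108: Thu/Tue  2109: Sat/Wed  2110: Sun/Thu  2111: Mon/Fri  2112: Tue/Sun  2113: Thu/Mon  2114: Fri/Tue  2115: Sat/Wed  2116: Sun/Fri  2117: Tue/Sat  2118: Wed/Sun  2119: Thu/Mon  …(43 more)…  2163: Wed/Sun  2164: Thu/Tue  2165: Sat/Wed  2166: Sun/Thu  2167: Mon/Fri  2168: Tue/Sun  2169: Thu/Mon  2170: Fri/Tue  2171: Sat/Wed  2172: Sun/Fri  2173: Tue/Sat  2174: Wed/Sun  2175: Thu/Mon  2176: Fri/Wed ✓
Both conditions hold in: 2120, 2148, 2176 — 3.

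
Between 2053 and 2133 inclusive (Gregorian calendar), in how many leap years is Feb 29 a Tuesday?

Leap years in 2053–2133: 19 of them.
Feb 29 weekday advances by 5 (mod 7) from one leap year to the next four years later (or differs when a century non-leap intervenes).
Leap-day weekdays: 2056:Tue✓ 2060:Sun 2064:Fri 2068:Wed 2072:Mon 2076:Sat 2080:Thu 2084:Tue✓ 2088:Sun 2092:Fri 2096:Wed 2104:Fri 2108:Wed 2112:Mon 2116:Sat 2120:Thu 2124:Tue✓ 2128:Sun 2132:Fri
Tuesday: 2056, 2084, 2124 → 3.

3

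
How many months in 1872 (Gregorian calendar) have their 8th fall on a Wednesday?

1

Check the 8th of each month of 1872: Jan 8: Mon, Feb 8: Thu, Mar 8: Fri, Apr 8: Mon, May 8: Wed, Jun 8: Sat, Jul 8: Mon, Aug 8: Thu, Sep 8: Sun, Oct 8: Tue, Nov 8: Fri, Dec 8: Sun.
Wednesday occurs in May — 1 month.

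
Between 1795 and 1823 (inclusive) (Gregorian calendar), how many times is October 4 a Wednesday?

Track October 4's weekday year by year (advancing +1, or +2 across a Feb 29):
  1795: Sun  1796: Tue (+2)  1797: Wed (+1) ✓  1798: Thu (+1)  1799: Fri (+1)
  1800: Sat (+1)  1801: Sun (+1)  1802: Mon (+1)  1803: Tue (+1)  1804: Thu (+2)
  1805: Fri (+1)  1806: Sat (+1)  1807: Sun (+1)  1808: Tue (+2)  1809: Wed (+1) ✓
  1810: Thu (+1)  1811: Fri (+1)  1812: Sun (+2)  1813: Mon (+1)  1814: Tue (+1)
  1815: Wed (+1) ✓  1816: Fri (+2)  1817: Sat (+1)  1818: Sun (+1)  1819: Mon (+1)
  1820: Wed (+2) ✓  1821: Thu (+1)  1822: Fri (+1)  1823: Sat (+1)
Wednesday years: 1797, 1809, 1815, 1820 — 4 in total.

4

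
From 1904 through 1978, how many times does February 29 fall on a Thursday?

Leap years in 1904–1978: 19 of them.
Feb 29 weekday advances by 5 (mod 7) from one leap year to the next four years later (or differs when a century non-leap intervenes).
Leap-day weekdays: 1904:Mon 1908:Sat 1912:Thu✓ 1916:Tue 1920:Sun 1924:Fri 1928:Wed 1932:Mon 1936:Sat 1940:Thu✓ 1944:Tue 1948:Sun 1952:Fri 1956:Wed 1960:Mon 1964:Sat 1968:Thu✓ 1972:Tue 1976:Sun
Thursday: 1912, 1940, 1968 → 3.

3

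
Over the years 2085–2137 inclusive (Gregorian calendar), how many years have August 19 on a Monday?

Track August 19's weekday year by year (advancing +1, or +2 across a Feb 29):
  2085: Sun  2086: Mon (+1) ✓  2087: Tue (+1)  2088: Thu (+2)  2089: Fri (+1)
  2090: Sat (+1)  2091: Sun (+1)  2092: Tue (+2)  2093: Wed (+1)  2094: Thu (+1)
  2095: Fri (+1)  2096: Sun (+2)  2097: Mon (+1) ✓  2098: Tue (+1)  … (25 more years) …
  2124: Sat (+2)  2125: Sun (+1)  2126: Mon (+1) ✓  2127: Tue (+1)  2128: Thu (+2)
  2129: Fri (+1)  2130: Sat (+1)  2131: Sun (+1)  2132: Tue (+2)  2133: Wed (+1)
  2134: Thu (+1)  2135: Fri (+1)  2136: Sun (+2)  2137: Mon (+1) ✓
Monday years: 2086, 2097, 2109, 2115, 2120, 2126, 2137 — 7 in total.

7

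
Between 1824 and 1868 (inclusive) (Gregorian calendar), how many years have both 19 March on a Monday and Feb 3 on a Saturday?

5

Check each year's weekday for 19 March and Feb 3:
  1824: Fri/Tue  1825: Sat/Thu  1826: Sun/Fri  1827: Mon/Sat ✓  1828: Wed/Sun  1829: Thu/Tue  1830: Fri/Wed  1831: Sat/Thu  1832: Mon/Fri  1833: Tue/Sun  1834: Wed/Mon  1835: Thu/Tue  1836: Sat/Wed  1837: Sun/Fri  …(17 more)…  1855: Mon/Sat ✓  1856: Wed/Sun  1857: Thu/Tue  1858: Fri/Wed  1859: Sat/Thu  1860: Mon/Fri  1861: Tue/Sun  1862: Wed/Mon  1863: Thu/Tue  1864: Sat/Wed  1865: Sun/Fri  1866: Mon/Sat ✓  1867: Tue/Sun  1868: Thu/Mon
Both conditions hold in: 1827, 1838, 1849, 1855, 1866 — 5.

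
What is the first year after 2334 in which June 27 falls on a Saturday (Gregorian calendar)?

2336

From one year to the next, a fixed date's weekday advances by 1, or by 2 when a Feb 29 lies between the two dates.
2334: June 27 is Wednesday.
2335: Thursday (+1)
2336: Saturday (+2)
June 27 falls on a Saturday in 2336.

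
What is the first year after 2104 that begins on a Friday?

2106

Jan 1 advances by 2 weekdays after a leap year and by 1 after a common year.
2104: Jan 1 is Tuesday (leap).
2105: Thursday
2106: Friday
2106 begins on a Friday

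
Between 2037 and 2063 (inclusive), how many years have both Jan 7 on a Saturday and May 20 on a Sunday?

Check each year's weekday for Jan 7 and May 20:
  2037: Wed/Wed  2038: Thu/Thu  2039: Fri/Fri  2040: Sat/Sun ✓  2041: Mon/Mon  2042: Tue/Tue  2043: Wed/Wed  2044: Thu/Fri  2045: Sat/Sat  2046: Sun/Sun  2047: Mon/Mon  2048: Tue/Wed  2049: Thu/Thu  2050: Fri/Fri  2051: Sat/Sat  2052: Sun/Mon  2053: Tue/Tue  2054: Wed/Wed  2055: Thu/Thu  2056: Fri/Sat  2057: Sun/Sun  2058: Mon/Mon  2059: Tue/Tue  2060: Wed/Thu  2061: Fri/Fri  2062: Sat/Sat  2063: Sun/Sun
Both conditions hold in: 2040 — 1.

1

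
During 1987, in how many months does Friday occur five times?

A month of length L has five Fridays iff its first Friday is on day ≤ L−28 (so day 1–3 in a 31-day month, 1–2 in a 30-day month, day 1 in a leap February).
Checking each month of 1987: Jan starts Thu (31d) ✓; Feb starts Sun (28d); Mar starts Sun (31d); Apr starts Wed (30d); May starts Fri (31d) ✓; Jun starts Mon (30d); Jul starts Wed (31d) ✓; Aug starts Sat (31d); Sep starts Tue (30d); Oct starts Thu (31d) ✓; Nov starts Sun (30d); Dec starts Tue (31d).
Five-Friday months: January, May, July, October → 4.

4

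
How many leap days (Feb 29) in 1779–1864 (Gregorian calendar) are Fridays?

3

Leap years in 1779–1864: 21 of them.
Feb 29 weekday advances by 5 (mod 7) from one leap year to the next four years later (or differs when a century non-leap intervenes).
Leap-day weekdays: 1780:Tue 1784:Sun 1788:Fri✓ 1792:Wed 1796:Mon 1804:Wed 1808:Mon 1812:Sat 1816:Thu 1820:Tue 1824:Sun 1828:Fri✓ 1832:Wed 1836:Mon 1840:Sat 1844:Thu 1848:Tue 1852:Sun 1856:Fri✓ 1860:Wed 1864:Mon
Friday: 1788, 1828, 1856 → 3.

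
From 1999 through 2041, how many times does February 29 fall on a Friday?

Leap years in 1999–2041: 11 of them.
Feb 29 weekday advances by 5 (mod 7) from one leap year to the next four years later (or differs when a century non-leap intervenes).
Leap-day weekdays: 2000:Tue 2004:Sun 2008:Fri✓ 2012:Wed 2016:Mon 2020:Sat 2024:Thu 2028:Tue 2032:Sun 2036:Fri✓ 2040:Wed
Friday: 2008, 2036 → 2.

2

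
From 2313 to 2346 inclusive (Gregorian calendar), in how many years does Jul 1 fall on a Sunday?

Track Jul 1's weekday year by year (advancing +1, or +2 across a Feb 29):
  2313: Tue  2314: Wed (+1)  2315: Thu (+1)  2316: Sat (+2)  2317: Sun (+1) ✓
  2318: Mon (+1)  2319: Tue (+1)  2320: Thu (+2)  2321: Fri (+1)  2322: Sat (+1)
  2323: Sun (+1) ✓  2324: Tue (+2)  2325: Wed (+1)  2326: Thu (+1)  … (6 more years) …
  2333: Sat (+1)  2334: Sun (+1) ✓  2335: Mon (+1)  2336: Wed (+2)  2337: Thu (+1)
  2338: Fri (+1)  2339: Sat (+1)  2340: Mon (+2)  2341: Tue (+1)  2342: Wed (+1)
  2343: Thu (+1)  2344: Sat (+2)  2345: Sun (+1) ✓  2346: Mon (+1)
Sunday years: 2317, 2323, 2328, 2334, 2345 — 5 in total.

5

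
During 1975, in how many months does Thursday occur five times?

A month of length L has five Thursdays iff its first Thursday is on day ≤ L−28 (so day 1–3 in a 31-day month, 1–2 in a 30-day month, day 1 in a leap February).
Checking each month of 1975: Jan starts Wed (31d) ✓; Feb starts Sat (28d); Mar starts Sat (31d); Apr starts Tue (30d); May starts Thu (31d) ✓; Jun starts Sun (30d); Jul starts Tue (31d) ✓; Aug starts Fri (31d); Sep starts Mon (30d); Oct starts Wed (31d) ✓; Nov starts Sat (30d); Dec starts Mon (31d).
Five-Thursday months: January, May, July, October → 4.

4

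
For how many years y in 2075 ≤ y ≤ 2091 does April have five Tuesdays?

April has 30 days; it has five Tuesdays when Tuesday falls among the first (month-length − 28) days — i.e. when April 1 is one of Tuesday/Monday.
April 1 by year: 2075:Mon✓ 2076:Wed 2077:Thu 2078:Fri 2079:Sat 2080:Mon✓ 2081:Tue✓ 2082:Wed 2083:Thu 2084:Sat 2085:Sun 2086:Mon✓ 2087:Tue✓ 2088:Thu 2089:Fri 2090:Sat 2091:Sun
Years with five Tuesdays: 2075, 2080, 2081, 2086, 2087 → 5.

5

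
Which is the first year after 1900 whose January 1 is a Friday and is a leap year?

Jan 1 advances by 2 weekdays after a leap year and by 1 after a common year.
1900: Jan 1 is Monday.
1901: Tuesday
1902: Wednesday
1903: Thursday
1904: Friday (leap)
1904 begins on a Friday and is a leap year.

1904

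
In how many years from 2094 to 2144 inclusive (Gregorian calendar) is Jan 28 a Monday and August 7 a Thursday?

2

Check each year's weekday for Jan 28 and August 7:
  2094: Thu/Sat  2095: Fri/Sun  2096: Sat/Tue  2097: Mon/Wed  2098: Tue/Thu  2099: Wed/Fri  2100: Thu/Sat  2101: Fri/Sun  2102: Sat/Mon  2103: Sun/Tue  2104: Mon/Thu ✓  2105: Wed/Fri  2106: Thu/Sat  2107: Fri/Sun  …(23 more)…  2131: Sun/Tue  2132: Mon/Thu ✓  2133: Wed/Fri  2134: Thu/Sat  2135: Fri/Sun  2136: Sat/Tue  2137: Mon/Wed  2138: Tue/Thu  2139: Wed/Fri  2140: Thu/Sun  2141: Sat/Mon  2142: Sun/Tue  2143: Mon/Wed  2144: Tue/Fri
Both conditions hold in: 2104, 2132 — 2.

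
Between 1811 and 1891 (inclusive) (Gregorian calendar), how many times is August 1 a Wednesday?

11

Track August 1's weekday year by year (advancing +1, or +2 across a Feb 29):
  1811: Thu  1812: Sat (+2)  1813: Sun (+1)  1814: Mon (+1)  1815: Tue (+1)
  1816: Thu (+2)  1817: Fri (+1)  1818: Sat (+1)  1819: Sun (+1)  1820: Tue (+2)
  1821: Wed (+1) ✓  1822: Thu (+1)  1823: Fri (+1)  1824: Sun (+2)  … (53 more years) …
  1878: Thu (+1)  1879: Fri (+1)  1880: Sun (+2)  1881: Mon (+1)  1882: Tue (+1)
  1883: Wed (+1) ✓  1884: Fri (+2)  1885: Sat (+1)  1886: Sun (+1)  1887: Mon (+1)
  1888: Wed (+2) ✓  1889: Thu (+1)  1890: Fri (+1)  1891: Sat (+1)
Wednesday years: 1821, 1827, 1832, 1838, 1849, 1855, 1860, 1866, 1877, 1883, 1888 — 11 in total.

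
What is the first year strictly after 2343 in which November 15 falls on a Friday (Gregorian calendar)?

2346

From one year to the next, a fixed date's weekday advances by 1, or by 2 when a Feb 29 lies between the two dates.
2343: November 15 is Monday.
2344: Wednesday (+2)
2345: Thursday (+1)
2346: Friday (+1)
November 15 falls on a Friday in 2346.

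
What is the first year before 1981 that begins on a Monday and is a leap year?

1968

Jan 1 advances by 2 weekdays after a leap year and by 1 after a common year.
1981: Jan 1 is Thursday.
1980: Tuesday (leap)
1979: Monday
1978: Sunday
1977: Saturday
1976: Thursday (leap)
1975: Wednesday
1974: Tuesday
1973: Monday
1972: Saturday (leap)
1971: Friday
1970: Thursday
1969: Wednesday
1968: Monday (leap)
1968 begins on a Monday and is a leap year.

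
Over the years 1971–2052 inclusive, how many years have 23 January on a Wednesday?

12

Track 23 January's weekday year by year (advancing +1, or +2 across a Feb 29):
  1971: Sat  1972: Sun (+1)  1973: Tue (+2)  1974: Wed (+1) ✓  1975: Thu (+1)
  1976: Fri (+1)  1977: Sun (+2)  1978: Mon (+1)  1979: Tue (+1)  1980: Wed (+1) ✓
  1981: Fri (+2)  1982: Sat (+1)  1983: Sun (+1)  1984: Mon (+1)  … (54 more years) …
  2039: Sun (+1)  2040: Mon (+1)  2041: Wed (+2) ✓  2042: Thu (+1)  2043: Fri (+1)
  2044: Sat (+1)  2045: Mon (+2)  2046: Tue (+1)  2047: Wed (+1) ✓  2048: Thu (+1)
  2049: Sat (+2)  2050: Sun (+1)  2051: Mon (+1)  2052: Tue (+1)
Wednesday years: 1974, 1980, 1985, 1991, 2002, 2008, 2013, 2019, 2030, 2036, 2041, 2047 — 12 in total.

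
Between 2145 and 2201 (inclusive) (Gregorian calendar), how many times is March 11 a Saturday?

Track March 11's weekday year by year (advancing +1, or +2 across a Feb 29):
  2145: Thu  2146: Fri (+1)  2147: Sat (+1) ✓  2148: Mon (+2)  2149: Tue (+1)
  2150: Wed (+1)  2151: Thu (+1)  2152: Sat (+2) ✓  2153: Sun (+1)  2154: Mon (+1)
  2155: Tue (+1)  2156: Thu (+2)  2157: Fri (+1)  2158: Sat (+1) ✓  … (29 more years) …
  2188: Tue (+2)  2189: Wed (+1)  2190: Thu (+1)  2191: Fri (+1)  2192: Sun (+2)
  2193: Mon (+1)  2194: Tue (+1)  2195: Wed (+1)  2196: Fri (+2)  2197: Sat (+1) ✓
  2198: Sun (+1)  2199: Mon (+1)  2200: Tue (+1)  2201: Wed (+1)
Saturday years: 2147, 2152, 2158, 2169, 2175, 2180, 2186, 2197 — 8 in total.

8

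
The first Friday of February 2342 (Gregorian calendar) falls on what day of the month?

February 1, 2342 is a Sunday, so the first Friday is the 6th.
The first Friday is 6 + 0 = 6.

6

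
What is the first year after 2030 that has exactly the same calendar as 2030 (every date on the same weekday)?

2041

Two years share a calendar iff Jan 1 falls on the same weekday and both are leap or both are common. 2030: Jan 1 is Tuesday, common year.
2031: Jan 1 Wednesday, common
2032: Jan 1 Thursday, leap
2033: Jan 1 Saturday, common
2034: Jan 1 Sunday, common
2035: Jan 1 Monday, common
2036: Jan 1 Tuesday, leap
2037: Jan 1 Thursday, common
2038: Jan 1 Friday, common
2039: Jan 1 Saturday, common
2040: Jan 1 Sunday, leap
2041: Jan 1 Tuesday, common
2041 matches on both conditions.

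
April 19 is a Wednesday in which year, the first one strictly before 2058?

From one year to the next, a fixed date's weekday advances by 1, or by 2 when a Feb 29 lies between the two dates.
2058: April 19 is Friday.
2057: Thursday (−1)
2056: Wednesday (−1)
April 19 falls on a Wednesday in 2056.

2056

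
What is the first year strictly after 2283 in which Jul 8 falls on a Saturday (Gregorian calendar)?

2293

From one year to the next, a fixed date's weekday advances by 1, or by 2 when a Feb 29 lies between the two dates.
2283: July 8 is Sunday.
2284: Tuesday (+2)
2285: Wednesday (+1)
2286: Thursday (+1)
2287: Friday (+1)
2288: Sunday (+2)
2289: Monday (+1)
2290: Tuesday (+1)
2291: Wednesday (+1)
2292: Friday (+2)
2293: Saturday (+1)
Jul 8 falls on a Saturday in 2293.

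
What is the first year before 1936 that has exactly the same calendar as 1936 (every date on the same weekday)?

Two years share a calendar iff Jan 1 falls on the same weekday and both are leap or both are common. 1936: Jan 1 is Wednesday, leap year.
1935: Jan 1 Tuesday, common
1934: Jan 1 Monday, common
1933: Jan 1 Sunday, common
1932: Jan 1 Friday, leap
1931: Jan 1 Thursday, common
1930: Jan 1 Wednesday, common
1929: Jan 1 Tuesday, common
1928: Jan 1 Sunday, leap
1927: Jan 1 Saturday, common
1926: Jan 1 Friday, common
1925: Jan 1 Thursday, common
1924: Jan 1 Tuesday, leap
1923: Jan 1 Monday, common
1922: Jan 1 Sunday, common
1921: Jan 1 Saturday, common
1920: Jan 1 Thursday, leap
1919: Jan 1 Wednesday, common
1918: Jan 1 Tuesday, common
1917: Jan 1 Monday, common
1916: Jan 1 Saturday, leap
1915: Jan 1 Friday, common
1914: Jan 1 Thursday, common
1913: Jan 1 Wednesday, common
1912: Jan 1 Monday, leap
1911: Jan 1 Sunday, common
1910: Jan 1 Saturday, common
1909: Jan 1 Friday, common
1908: Jan 1 Wednesday, leap
1908 matches on both conditions.

1908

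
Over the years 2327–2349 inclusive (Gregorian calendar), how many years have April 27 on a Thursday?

Track April 27's weekday year by year (advancing +1, or +2 across a Feb 29):
  2327: Wed  2328: Fri (+2)  2329: Sat (+1)  2330: Sun (+1)  2331: Mon (+1)
  2332: Wed (+2)  2333: Thu (+1) ✓  2334: Fri (+1)  2335: Sat (+1)  2336: Mon (+2)
  2337: Tue (+1)  2338: Wed (+1)  2339: Thu (+1) ✓  2340: Sat (+2)  2341: Sun (+1)
  2342: Mon (+1)  2343: Tue (+1)  2344: Thu (+2) ✓  2345: Fri (+1)  2346: Sat (+1)
  2347: Sun (+1)  2348: Tue (+2)  2349: Wed (+1)
Thursday years: 2333, 2339, 2344 — 3 in total.

3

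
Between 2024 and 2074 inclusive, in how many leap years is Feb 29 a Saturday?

1

Leap years in 2024–2074: 13 of them.
Feb 29 weekday advances by 5 (mod 7) from one leap year to the next four years later (or differs when a century non-leap intervenes).
Leap-day weekdays: 2024:Thu 2028:Tue 2032:Sun 2036:Fri 2040:Wed 2044:Mon 2048:Sat✓ 2052:Thu 2056:Tue 2060:Sun 2064:Fri 2068:Wed 2072:Mon
Saturday: 2048 → 1.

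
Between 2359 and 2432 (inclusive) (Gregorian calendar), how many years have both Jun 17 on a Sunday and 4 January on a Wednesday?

2

Check each year's weekday for Jun 17 and 4 January:
  2359: Wed/Sun  2360: Fri/Mon  2361: Sat/Wed  2362: Sun/Thu  2363: Mon/Fri  2364: Wed/Sat  2365: Thu/Mon  2366: Fri/Tue  2367: Sat/Wed  2368: Mon/Thu  2369: Tue/Sat  2370: Wed/Sun  2371: Thu/Mon  2372: Sat/Tue  …(46 more)…  2419: Mon/Fri  2420: Wed/Sat  2421: Thu/Mon  2422: Fri/Tue  2423: Sat/Wed  2424: Mon/Thu  2425: Tue/Sat  2426: Wed/Sun  2427: Thu/Mon  2428: Sat/Tue  2429: Sun/Thu  2430: Mon/Fri  2431: Tue/Sat  2432: Thu/Sun
Both conditions hold in: 2384, 2412 — 2.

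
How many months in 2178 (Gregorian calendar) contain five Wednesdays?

A month of length L has five Wednesdays iff its first Wednesday is on day ≤ L−28 (so day 1–3 in a 31-day month, 1–2 in a 30-day month, day 1 in a leap February).
Checking each month of 2178: Jan starts Thu (31d); Feb starts Sun (28d); Mar starts Sun (31d); Apr starts Wed (30d) ✓; May starts Fri (31d); Jun starts Mon (30d); Jul starts Wed (31d) ✓; Aug starts Sat (31d); Sep starts Tue (30d) ✓; Oct starts Thu (31d); Nov starts Sun (30d); Dec starts Tue (31d) ✓.
Five-Wednesday months: April, July, September, December → 4.

4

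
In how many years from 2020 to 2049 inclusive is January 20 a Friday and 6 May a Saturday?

Check each year's weekday for January 20 and 6 May:
  2020: Mon/Wed  2021: Wed/Thu  2022: Thu/Fri  2023: Fri/Sat ✓  2024: Sat/Mon  2025: Mon/Tue  2026: Tue/Wed  2027: Wed/Thu  2028: Thu/Sat  2029: Sat/Sun  2030: Sun/Mon  2031: Mon/Tue  2032: Tue/Thu  2033: Thu/Fri  2034: Fri/Sat ✓  2035: Sat/Sun  2036: Sun/Tue  2037: Tue/Wed  2038: Wed/Thu  2039: Thu/Fri  2040: Fri/Sun  2041: Sun/Mon  2042: Mon/Tue  2043: Tue/Wed  2044: Wed/Fri  2045: Fri/Sat ✓  2046: Sat/Sun  2047: Sun/Mon  2048: Mon/Wed  2049: Wed/Thu
Both conditions hold in: 2023, 2034, 2045 — 3.

3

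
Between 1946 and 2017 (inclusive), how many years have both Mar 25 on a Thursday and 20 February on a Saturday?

7

Check each year's weekday for Mar 25 and 20 February:
  1946: Mon/Wed  1947: Tue/Thu  1948: Thu/Fri  1949: Fri/Sun  1950: Sat/Mon  1951: Sun/Tue  1952: Tue/Wed  1953: Wed/Fri  1954: Thu/Sat ✓  1955: Fri/Sun  1956: Sun/Mon  1957: Mon/Wed  1958: Tue/Thu  1959: Wed/Fri  …(44 more)…  2004: Thu/Fri  2005: Fri/Sun  2006: Sat/Mon  2007: Sun/Tue  2008: Tue/Wed  2009: Wed/Fri  2010: Thu/Sat ✓  2011: Fri/Sun  2012: Sun/Mon  2013: Mon/Wed  2014: Tue/Thu  2015: Wed/Fri  2016: Fri/Sat  2017: Sat/Mon
Both conditions hold in: 1954, 1965, 1971, 1982, 1993, 1999, 2010 — 7.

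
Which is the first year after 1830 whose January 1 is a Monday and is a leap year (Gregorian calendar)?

1844

Jan 1 advances by 2 weekdays after a leap year and by 1 after a common year.
1830: Jan 1 is Friday.
1831: Saturday
1832: Sunday (leap)
1833: Tuesday
1834: Wednesday
1835: Thursday
1836: Friday (leap)
1837: Sunday
1838: Monday
1839: Tuesday
1840: Wednesday (leap)
1841: Friday
1842: Saturday
1843: Sunday
1844: Monday (leap)
1844 begins on a Monday and is a leap year.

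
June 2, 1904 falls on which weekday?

January 1, 1904 is a Friday.
June 2 is day 154 of the year, i.e. 153 days after Jan 1.
153 mod 7 = 6, so advance 6 weekdays from Friday: Thursday.

Thursday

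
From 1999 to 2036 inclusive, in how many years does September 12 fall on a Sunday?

Track September 12's weekday year by year (advancing +1, or +2 across a Feb 29):
  1999: Sun ✓  2000: Tue (+2)  2001: Wed (+1)  2002: Thu (+1)  2003: Fri (+1)
  2004: Sun (+2) ✓  2005: Mon (+1)  2006: Tue (+1)  2007: Wed (+1)  2008: Fri (+2)
  2009: Sat (+1)  2010: Sun (+1) ✓  2011: Mon (+1)  2012: Wed (+2)  … (10 more years) …
  2023: Tue (+1)  2024: Thu (+2)  2025: Fri (+1)  2026: Sat (+1)  2027: Sun (+1) ✓
  2028: Tue (+2)  2029: Wed (+1)  2030: Thu (+1)  2031: Fri (+1)  2032: Sun (+2) ✓
  2033: Mon (+1)  2034: Tue (+1)  2035: Wed (+1)  2036: Fri (+2)
Sunday years: 1999, 2004, 2010, 2021, 2027, 2032 — 6 in total.

6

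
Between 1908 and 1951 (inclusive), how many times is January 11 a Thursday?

Track January 11's weekday year by year (advancing +1, or +2 across a Feb 29):
  1908: Sat  1909: Mon (+2)  1910: Tue (+1)  1911: Wed (+1)  1912: Thu (+1) ✓
  1913: Sat (+2)  1914: Sun (+1)  1915: Mon (+1)  1916: Tue (+1)  1917: Thu (+2) ✓
  1918: Fri (+1)  1919: Sat (+1)  1920: Sun (+1)  1921: Tue (+2)  … (16 more years) …
  1938: Tue (+1)  1939: Wed (+1)  1940: Thu (+1) ✓  1941: Sat (+2)  1942: Sun (+1)
  1943: Mon (+1)  1944: Tue (+1)  1945: Thu (+2) ✓  1946: Fri (+1)  1947: Sat (+1)
  1948: Sun (+1)  1949: Tue (+2)  1950: Wed (+1)  1951: Thu (+1) ✓
Thursday years: 1912, 1917, 1923, 1934, 1940, 1945, 1951 — 7 in total.

7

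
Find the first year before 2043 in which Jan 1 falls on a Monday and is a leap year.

Jan 1 advances by 2 weekdays after a leap year and by 1 after a common year.
2043: Jan 1 is Thursday.
2042: Wednesday
2041: Tuesday
2040: Sunday (leap)
2039: Saturday
2038: Friday
2037: Thursday
2036: Tuesday (leap)
2035: Monday
2034: Sunday
2033: Saturday
2032: Thursday (leap)
2031: Wednesday
2030: Tuesday
2029: Monday
2028: Saturday (leap)
2027: Friday
2026: Thursday
2025: Wednesday
2024: Monday (leap)
2024 begins on a Monday and is a leap year.

2024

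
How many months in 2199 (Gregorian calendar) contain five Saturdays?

A month of length L has five Saturdays iff its first Saturday is on day ≤ L−28 (so day 1–3 in a 31-day month, 1–2 in a 30-day month, day 1 in a leap February).
Checking each month of 2199: Jan starts Tue (31d); Feb starts Fri (28d); Mar starts Fri (31d) ✓; Apr starts Mon (30d); May starts Wed (31d); Jun starts Sat (30d) ✓; Jul starts Mon (31d); Aug starts Thu (31d) ✓; Sep starts Sun (30d); Oct starts Tue (31d); Nov starts Fri (30d) ✓; Dec starts Sun (31d).
Five-Saturday months: March, June, August, November → 4.

4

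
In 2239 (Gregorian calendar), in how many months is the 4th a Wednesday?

Check the 4th of each month of 2239: Jan 4: Fri, Feb 4: Mon, Mar 4: Mon, Apr 4: Thu, May 4: Sat, Jun 4: Tue, Jul 4: Thu, Aug 4: Sun, Sep 4: Wed, Oct 4: Fri, Nov 4: Mon, Dec 4: Wed.
Wednesday occurs in September, December — 2 months.

2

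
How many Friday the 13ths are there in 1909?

1

Check the 13th of each month of 1909: Jan 13: Wed, Feb 13: Sat, Mar 13: Sat, Apr 13: Tue, May 13: Thu, Jun 13: Sun, Jul 13: Tue, Aug 13: Fri, Sep 13: Mon, Oct 13: Wed, Nov 13: Sat, Dec 13: Mon.
Friday occurs in August — 1 month.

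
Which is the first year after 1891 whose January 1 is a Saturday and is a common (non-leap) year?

Jan 1 advances by 2 weekdays after a leap year and by 1 after a common year.
1891: Jan 1 is Thursday.
1892: Friday (leap)
1893: Sunday
1894: Monday
1895: Tuesday
1896: Wednesday (leap)
1897: Friday
1898: Saturday
1898 begins on a Saturday and is a common year.

1898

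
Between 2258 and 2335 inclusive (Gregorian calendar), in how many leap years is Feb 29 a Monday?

4

Leap years in 2258–2335: 18 of them.
Feb 29 weekday advances by 5 (mod 7) from one leap year to the next four years later (or differs when a century non-leap intervenes).
Leap-day weekdays: 2260:Wed 2264:Mon✓ 2268:Sat 2272:Thu 2276:Tue 2280:Sun 2284:Fri 2288:Wed 2292:Mon✓ 2296:Sat 2304:Mon✓ 2308:Sat 2312:Thu 2316:Tue 2320:Sun 2324:Fri 2328:Wed 2332:Mon✓
Monday: 2264, 2292, 2304, 2332 → 4.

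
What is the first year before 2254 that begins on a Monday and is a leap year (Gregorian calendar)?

Jan 1 advances by 2 weekdays after a leap year and by 1 after a common year.
2254: Jan 1 is Sunday.
2253: Saturday
2252: Thursday (leap)
2251: Wednesday
2250: Tuesday
2249: Monday
2248: Saturday (leap)
2247: Friday
2246: Thursday
2245: Wednesday
2244: Monday (leap)
2244 begins on a Monday and is a leap year.

2244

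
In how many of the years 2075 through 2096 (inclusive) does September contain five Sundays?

September has 30 days; it has five Sundays when Sunday falls among the first (month-length − 28) days — i.e. when September 1 is one of Sunday/Saturday.
September 1 by year: 2075:Sun✓ 2076:Tue 2077:Wed 2078:Thu 2079:Fri 2080:Sun✓ 2081:Mon 2082:Tue 2083:Wed 2084:Fri 2085:Sat✓ 2086:Sun✓ 2087:Mon 2088:Wed 2089:Thu 2090:Fri 2091:Sat✓ 2092:Mon 2093:Tue 2094:Wed 2095:Thu 2096:Sat✓
Years with five Sundays: 2075, 2080, 2085, 2086, 2091, 2096 → 6.

6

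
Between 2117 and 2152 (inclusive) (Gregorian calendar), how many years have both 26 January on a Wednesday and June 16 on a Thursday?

Check each year's weekday for 26 January and June 16:
  2117: Tue/Wed  2118: Wed/Thu ✓  2119: Thu/Fri  2120: Fri/Sun  2121: Sun/Mon  2122: Mon/Tue  2123: Tue/Wed  2124: Wed/Fri  2125: Fri/Sat  2126: Sat/Sun  2127: Sun/Mon  2128: Mon/Wed  2129: Wed/Thu ✓  2130: Thu/Fri  …(8 more)…  2139: Mon/Tue  2140: Tue/Thu  2141: Thu/Fri  2142: Fri/Sat  2143: Sat/Sun  2144: Sun/Tue  2145: Tue/Wed  2146: Wed/Thu ✓  2147: Thu/Fri  2148: Fri/Sun  2149: Sun/Mon  2150: Mon/Tue  2151: Tue/Wed  2152: Wed/Fri
Both conditions hold in: 2118, 2129, 2135, 2146 — 4.

4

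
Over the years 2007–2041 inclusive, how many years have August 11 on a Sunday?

5

Track August 11's weekday year by year (advancing +1, or +2 across a Feb 29):
  2007: Sat  2008: Mon (+2)  2009: Tue (+1)  2010: Wed (+1)  2011: Thu (+1)
  2012: Sat (+2)  2013: Sun (+1) ✓  2014: Mon (+1)  2015: Tue (+1)  2016: Thu (+2)
  2017: Fri (+1)  2018: Sat (+1)  2019: Sun (+1) ✓  2020: Tue (+2)  … (7 more years) …
  2028: Fri (+2)  2029: Sat (+1)  2030: Sun (+1) ✓  2031: Mon (+1)  2032: Wed (+2)
  2033: Thu (+1)  2034: Fri (+1)  2035: Sat (+1)  2036: Mon (+2)  2037: Tue (+1)
  2038: Wed (+1)  2039: Thu (+1)  2040: Sat (+2)  2041: Sun (+1) ✓
Sunday years: 2013, 2019, 2024, 2030, 2041 — 5 in total.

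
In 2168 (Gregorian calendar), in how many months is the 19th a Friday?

2

Check the 19th of each month of 2168: Jan 19: Tue, Feb 19: Fri, Mar 19: Sat, Apr 19: Tue, May 19: Thu, Jun 19: Sun, Jul 19: Tue, Aug 19: Fri, Sep 19: Mon, Oct 19: Wed, Nov 19: Sat, Dec 19: Mon.
Friday occurs in February, August — 2 months.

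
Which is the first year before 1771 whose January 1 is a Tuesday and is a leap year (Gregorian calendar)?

1760

Jan 1 advances by 2 weekdays after a leap year and by 1 after a common year.
1771: Jan 1 is Tuesday.
1770: Monday
1769: Sunday
1768: Friday (leap)
1767: Thursday
1766: Wednesday
1765: Tuesday
1764: Sunday (leap)
1763: Saturday
1762: Friday
1761: Thursday
1760: Tuesday (leap)
1760 begins on a Tuesday and is a leap year.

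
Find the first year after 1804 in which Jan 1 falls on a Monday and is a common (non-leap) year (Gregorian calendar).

Jan 1 advances by 2 weekdays after a leap year and by 1 after a common year.
1804: Jan 1 is Sunday (leap).
1805: Tuesday
1806: Wednesday
1807: Thursday
1808: Friday (leap)
1809: Sunday
1810: Monday
1810 begins on a Monday and is a common year.

1810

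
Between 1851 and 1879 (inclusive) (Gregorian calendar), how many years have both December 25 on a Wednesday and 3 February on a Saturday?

1

Check each year's weekday for December 25 and 3 February:
  1851: Thu/Mon  1852: Sat/Tue  1853: Sun/Thu  1854: Mon/Fri  1855: Tue/Sat  1856: Thu/Sun  1857: Fri/Tue  1858: Sat/Wed  1859: Sun/Thu  1860: Tue/Fri  1861: Wed/Sun  1862: Thu/Mon  1863: Fri/Tue  1864: Sun/Wed  1865: Mon/Fri  1866: Tue/Sat  1867: Wed/Sun  1868: Fri/Mon  1869: Sat/Wed  1870: Sun/Thu  1871: Mon/Fri  1872: Wed/Sat ✓  1873: Thu/Mon  1874: Fri/Tue  1875: Sat/Wed  1876: Mon/Thu  1877: Tue/Sat  1878: Wed/Sun  1879: Thu/Mon
Both conditions hold in: 1872 — 1.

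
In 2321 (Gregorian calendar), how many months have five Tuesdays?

A month of length L has five Tuesdays iff its first Tuesday is on day ≤ L−28 (so day 1–3 in a 31-day month, 1–2 in a 30-day month, day 1 in a leap February).
Checking each month of 2321: Jan starts Sat (31d); Feb starts Tue (28d); Mar starts Tue (31d) ✓; Apr starts Fri (30d); May starts Sun (31d) ✓; Jun starts Wed (30d); Jul starts Fri (31d); Aug starts Mon (31d) ✓; Sep starts Thu (30d); Oct starts Sat (31d); Nov starts Tue (30d) ✓; Dec starts Thu (31d).
Five-Tuesday months: March, May, August, November → 4.

4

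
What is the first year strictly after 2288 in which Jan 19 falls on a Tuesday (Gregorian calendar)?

2292

From one year to the next, a fixed date's weekday advances by 1, or by 2 when a Feb 29 lies between the two dates.
2288: January 19 is Thursday.
2289: Saturday (+2)
2290: Sunday (+1)
2291: Monday (+1)
2292: Tuesday (+1)
Jan 19 falls on a Tuesday in 2292.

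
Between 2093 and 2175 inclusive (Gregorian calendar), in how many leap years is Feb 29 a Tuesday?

2

Leap years in 2093–2175: 19 of them.
Feb 29 weekday advances by 5 (mod 7) from one leap year to the next four years later (or differs when a century non-leap intervenes).
Leap-day weekdays: 2096:Wed 2104:Fri 2108:Wed 2112:Mon 2116:Sat 2120:Thu 2124:Tue✓ 2128:Sun 2132:Fri 2136:Wed 2140:Mon 2144:Sat 2148:Thu 2152:Tue✓ 2156:Sun 2160:Fri 2164:Wed 2168:Mon 2172:Sat
Tuesday: 2124, 2152 → 2.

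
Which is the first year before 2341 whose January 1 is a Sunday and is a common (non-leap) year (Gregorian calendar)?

2339

Jan 1 advances by 2 weekdays after a leap year and by 1 after a common year.
2341: Jan 1 is Wednesday.
2340: Monday (leap)
2339: Sunday
2339 begins on a Sunday and is a common year.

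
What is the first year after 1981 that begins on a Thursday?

1987

Jan 1 advances by 2 weekdays after a leap year and by 1 after a common year.
1981: Jan 1 is Thursday.
1982: Friday
1983: Saturday
1984: Sunday (leap)
1985: Tuesday
1986: Wednesday
1987: Thursday
1987 begins on a Thursday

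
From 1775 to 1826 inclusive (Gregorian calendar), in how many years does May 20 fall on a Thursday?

7

Track May 20's weekday year by year (advancing +1, or +2 across a Feb 29):
  1775: Sat  1776: Mon (+2)  1777: Tue (+1)  1778: Wed (+1)  1779: Thu (+1) ✓
  1780: Sat (+2)  1781: Sun (+1)  1782: Mon (+1)  1783: Tue (+1)  1784: Thu (+2) ✓
  1785: Fri (+1)  1786: Sat (+1)  1787: Sun (+1)  1788: Tue (+2)  … (24 more years) …
  1813: Thu (+1) ✓  1814: Fri (+1)  1815: Sat (+1)  1816: Mon (+2)  1817: Tue (+1)
  1818: Wed (+1)  1819: Thu (+1) ✓  1820: Sat (+2)  1821: Sun (+1)  1822: Mon (+1)
  1823: Tue (+1)  1824: Thu (+2) ✓  1825: Fri (+1)  1826: Sat (+1)
Thursday years: 1779, 1784, 1790, 1802, 1813, 1819, 1824 — 7 in total.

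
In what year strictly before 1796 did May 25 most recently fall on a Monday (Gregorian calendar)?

1795

From one year to the next, a fixed date's weekday advances by 1, or by 2 when a Feb 29 lies between the two dates.
1796: May 25 is Wednesday.
1795: Monday (−2)
May 25 falls on a Monday in 1795.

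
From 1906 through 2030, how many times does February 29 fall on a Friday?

4

Leap years in 1906–2030: 31 of them.
Feb 29 weekday advances by 5 (mod 7) from one leap year to the next four years later (or differs when a century non-leap intervenes).
Leap-day weekdays: 1908:Sat 1912:Thu 1916:Tue 1920:Sun 1924:Fri✓ 1928:Wed 1932:Mon 1936:Sat 1940:Thu 1944:Tue 1948:Sun 1952:Fri✓ 1956:Wed …(5 more)… 1980:Fri✓ 1984:Wed 1988:Mon 1992:Sat 1996:Thu 2000:Tue 2004:Sun 2008:Fri✓ 2012:Wed 2016:Mon 2020:Sat 2024:Thu 2028:Tue
Friday: 1924, 1952, 1980, 2008 → 4.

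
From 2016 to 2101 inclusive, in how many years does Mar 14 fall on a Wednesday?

Track Mar 14's weekday year by year (advancing +1, or +2 across a Feb 29):
  2016: Mon  2017: Tue (+1)  2018: Wed (+1) ✓  2019: Thu (+1)  2020: Sat (+2)
  2021: Sun (+1)  2022: Mon (+1)  2023: Tue (+1)  2024: Thu (+2)  2025: Fri (+1)
  2026: Sat (+1)  2027: Sun (+1)  2028: Tue (+2)  2029: Wed (+1) ✓  … (58 more years) …
  2088: Sun (+2)  2089: Mon (+1)  2090: Tue (+1)  2091: Wed (+1) ✓  2092: Fri (+2)
  2093: Sat (+1)  2094: Sun (+1)  2095: Mon (+1)  2096: Wed (+2) ✓  2097: Thu (+1)
  2098: Fri (+1)  2099: Sat (+1)  2100: Sun (+1)  2101: Mon (+1)
Wednesday years: 2018, 2029, 2035, 2040, 2046, 2057, 2063, 2068, 2074, 2085, 2091, 2096 — 12 in total.

12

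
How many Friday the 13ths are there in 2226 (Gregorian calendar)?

Check the 13th of each month of 2226: Jan 13: Fri, Feb 13: Mon, Mar 13: Mon, Apr 13: Thu, May 13: Sat, Jun 13: Tue, Jul 13: Thu, Aug 13: Sun, Sep 13: Wed, Oct 13: Fri, Nov 13: Mon, Dec 13: Wed.
Friday occurs in January, October — 2 months.

2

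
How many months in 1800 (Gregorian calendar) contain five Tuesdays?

A month of length L has five Tuesdays iff its first Tuesday is on day ≤ L−28 (so day 1–3 in a 31-day month, 1–2 in a 30-day month, day 1 in a leap February).
Checking each month of 1800: Jan starts Wed (31d); Feb starts Sat (28d); Mar starts Sat (31d); Apr starts Tue (30d) ✓; May starts Thu (31d); Jun starts Sun (30d); Jul starts Tue (31d) ✓; Aug starts Fri (31d); Sep starts Mon (30d) ✓; Oct starts Wed (31d); Nov starts Sat (30d); Dec starts Mon (31d) ✓.
Five-Tuesday months: April, July, September, December → 4.

4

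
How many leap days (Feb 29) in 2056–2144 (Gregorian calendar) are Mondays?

3

Leap years in 2056–2144: 22 of them.
Feb 29 weekday advances by 5 (mod 7) from one leap year to the next four years later (or differs when a century non-leap intervenes).
Leap-day weekdays: 2056:Tue 2060:Sun 2064:Fri 2068:Wed 2072:Mon✓ 2076:Sat 2080:Thu 2084:Tue 2088:Sun 2092:Fri 2096:Wed 2104:Fri 2108:Wed 2112:Mon✓ 2116:Sat 2120:Thu 2124:Tue 2128:Sun 2132:Fri 2136:Wed 2140:Mon✓ 2144:Sat
Monday: 2072, 2112, 2140 → 3.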